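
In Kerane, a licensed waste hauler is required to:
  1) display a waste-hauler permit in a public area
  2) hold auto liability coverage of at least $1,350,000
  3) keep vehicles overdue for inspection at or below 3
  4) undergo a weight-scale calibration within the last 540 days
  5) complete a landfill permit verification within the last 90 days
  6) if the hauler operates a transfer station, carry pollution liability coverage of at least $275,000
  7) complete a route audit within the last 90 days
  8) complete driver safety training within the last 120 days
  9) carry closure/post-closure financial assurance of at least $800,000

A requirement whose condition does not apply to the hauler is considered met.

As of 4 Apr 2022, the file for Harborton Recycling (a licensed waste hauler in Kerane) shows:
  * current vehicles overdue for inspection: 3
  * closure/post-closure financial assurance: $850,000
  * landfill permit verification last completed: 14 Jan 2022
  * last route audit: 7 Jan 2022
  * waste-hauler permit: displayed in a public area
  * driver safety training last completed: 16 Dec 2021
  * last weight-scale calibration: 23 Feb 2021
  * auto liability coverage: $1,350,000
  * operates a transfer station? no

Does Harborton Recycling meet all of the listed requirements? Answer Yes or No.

1. waste-hauler permit present → met
2. auto liability coverage $1,350,000 ≥ $1,350,000 → met
3. vehicles overdue for inspection 3 ≤ 3 → met
4. weight-scale calibration 405 days ago vs limit 540 → met
5. landfill permit verification 80 days ago vs limit 90 → met
6. condition 'operates a transfer station' does not hold → requirement n/a → met
7. route audit 87 days ago vs limit 90 → met
8. driver safety training 109 days ago vs limit 120 → met
9. closure/post-closure financial assurance $850,000 ≥ $800,000 → met
All met.

Yes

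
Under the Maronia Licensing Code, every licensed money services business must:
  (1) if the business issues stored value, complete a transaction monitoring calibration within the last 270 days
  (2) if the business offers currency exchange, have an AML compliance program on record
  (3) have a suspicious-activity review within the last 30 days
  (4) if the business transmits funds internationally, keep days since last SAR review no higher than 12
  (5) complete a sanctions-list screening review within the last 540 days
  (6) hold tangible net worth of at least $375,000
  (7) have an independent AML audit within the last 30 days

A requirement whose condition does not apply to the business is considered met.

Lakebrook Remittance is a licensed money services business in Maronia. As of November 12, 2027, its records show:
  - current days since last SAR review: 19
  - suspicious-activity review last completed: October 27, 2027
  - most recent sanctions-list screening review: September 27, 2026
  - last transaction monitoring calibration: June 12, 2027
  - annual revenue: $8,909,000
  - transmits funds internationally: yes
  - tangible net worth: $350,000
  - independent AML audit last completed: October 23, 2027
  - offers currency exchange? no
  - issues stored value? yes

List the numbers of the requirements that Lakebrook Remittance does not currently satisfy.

1. condition 'issues stored value' holds; transaction monitoring calibration 153 days ago vs limit 270 → met
2. condition 'offers currency exchange' does not hold → requirement n/a → met
3. suspicious-activity review 16 days ago vs limit 30 → met
4. condition 'transmits funds internationally' holds; days since last SAR review 19 > 12 → not met
5. sanctions-list screening review 411 days ago vs limit 540 → met
6. tangible net worth $350,000 < $375,000 → not met
7. independent AML audit 20 days ago vs limit 30 → met
Not met: 4, 6

4, 6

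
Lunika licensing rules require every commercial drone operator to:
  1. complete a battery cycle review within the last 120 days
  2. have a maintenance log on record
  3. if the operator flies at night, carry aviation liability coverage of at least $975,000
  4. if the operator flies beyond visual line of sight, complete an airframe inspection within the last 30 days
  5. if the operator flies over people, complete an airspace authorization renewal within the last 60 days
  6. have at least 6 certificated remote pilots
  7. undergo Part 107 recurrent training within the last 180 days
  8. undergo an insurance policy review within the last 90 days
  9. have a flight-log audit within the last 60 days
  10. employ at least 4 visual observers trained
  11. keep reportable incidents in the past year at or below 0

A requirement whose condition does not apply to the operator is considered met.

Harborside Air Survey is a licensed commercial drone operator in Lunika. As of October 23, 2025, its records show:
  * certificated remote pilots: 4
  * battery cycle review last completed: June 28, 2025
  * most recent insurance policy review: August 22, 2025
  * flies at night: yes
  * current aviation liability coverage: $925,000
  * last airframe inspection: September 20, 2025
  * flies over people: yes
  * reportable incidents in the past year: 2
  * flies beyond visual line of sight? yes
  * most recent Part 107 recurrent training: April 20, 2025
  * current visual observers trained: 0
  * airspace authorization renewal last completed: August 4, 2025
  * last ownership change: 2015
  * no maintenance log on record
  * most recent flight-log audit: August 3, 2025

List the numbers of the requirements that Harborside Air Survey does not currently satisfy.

2, 3, 4, 5, 6, 7, 9, 10, 11

1. battery cycle review 117 days ago vs limit 120 → met
2. maintenance log absent → not met
3. condition 'flies at night' holds; aviation liability coverage $925,000 < $975,000 → not met
4. condition 'flies beyond visual line of sight' holds; airframe inspection 33 days ago vs limit 30 → not met
5. condition 'flies over people' holds; airspace authorization renewal 80 days ago vs limit 60 → not met
6. certificated remote pilots 4 < 6 → not met
7. Part 107 recurrent training 186 days ago vs limit 180 → not met
8. insurance policy review 62 days ago vs limit 90 → met
9. flight-log audit 81 days ago vs limit 60 → not met
10. visual observers trained 0 < 4 → not met
11. reportable incidents in the past year 2 > 0 → not met
Not met: 2, 3, 4, 5, 6, 7, 9, 10, 11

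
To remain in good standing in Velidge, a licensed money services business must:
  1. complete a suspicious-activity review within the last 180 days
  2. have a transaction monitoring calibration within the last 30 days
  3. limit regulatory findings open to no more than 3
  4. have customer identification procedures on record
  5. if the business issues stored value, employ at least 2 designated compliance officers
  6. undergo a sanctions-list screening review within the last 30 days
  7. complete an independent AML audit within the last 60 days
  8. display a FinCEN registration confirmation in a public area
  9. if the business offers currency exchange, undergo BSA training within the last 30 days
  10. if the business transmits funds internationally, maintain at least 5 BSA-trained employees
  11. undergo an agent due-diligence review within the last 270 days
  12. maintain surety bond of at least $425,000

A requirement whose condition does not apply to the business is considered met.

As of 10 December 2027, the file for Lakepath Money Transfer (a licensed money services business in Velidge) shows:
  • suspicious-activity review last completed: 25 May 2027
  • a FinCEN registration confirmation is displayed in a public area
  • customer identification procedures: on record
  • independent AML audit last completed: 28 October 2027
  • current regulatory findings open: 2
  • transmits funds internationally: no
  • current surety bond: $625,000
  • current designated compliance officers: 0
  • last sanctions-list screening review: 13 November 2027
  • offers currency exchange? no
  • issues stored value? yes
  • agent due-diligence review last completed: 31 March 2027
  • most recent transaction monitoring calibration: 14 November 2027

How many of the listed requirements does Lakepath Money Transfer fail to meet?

1. suspicious-activity review 199 days ago vs limit 180 → not met
2. transaction monitoring calibration 26 days ago vs limit 30 → met
3. regulatory findings open 2 ≤ 3 → met
4. customer identification procedures present → met
5. condition 'issues stored value' holds; designated compliance officers 0 < 2 → not met
6. sanctions-list screening review 27 days ago vs limit 30 → met
7. independent AML audit 43 days ago vs limit 60 → met
8. FinCEN registration confirmation present → met
9. condition 'offers currency exchange' does not hold → requirement n/a → met
10. condition 'transmits funds internationally' does not hold → requirement n/a → met
11. agent due-diligence review 254 days ago vs limit 270 → met
12. surety bond $625,000 ≥ $425,000 → met
Not met: 2 of 12

2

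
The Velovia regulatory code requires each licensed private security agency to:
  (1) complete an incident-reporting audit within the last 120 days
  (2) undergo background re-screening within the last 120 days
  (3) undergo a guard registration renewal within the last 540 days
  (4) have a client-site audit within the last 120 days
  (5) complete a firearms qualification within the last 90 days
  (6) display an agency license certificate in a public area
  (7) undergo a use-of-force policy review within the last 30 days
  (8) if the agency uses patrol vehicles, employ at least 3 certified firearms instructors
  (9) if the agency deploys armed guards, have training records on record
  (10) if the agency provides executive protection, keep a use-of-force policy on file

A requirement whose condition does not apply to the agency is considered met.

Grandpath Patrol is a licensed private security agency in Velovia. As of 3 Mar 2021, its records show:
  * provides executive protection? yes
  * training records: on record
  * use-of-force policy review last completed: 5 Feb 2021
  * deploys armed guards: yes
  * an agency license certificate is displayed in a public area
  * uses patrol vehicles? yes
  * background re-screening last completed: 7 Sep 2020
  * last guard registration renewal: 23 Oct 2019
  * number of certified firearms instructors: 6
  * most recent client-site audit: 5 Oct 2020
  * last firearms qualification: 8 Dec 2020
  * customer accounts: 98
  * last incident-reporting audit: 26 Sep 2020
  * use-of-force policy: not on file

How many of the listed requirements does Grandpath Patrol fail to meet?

1. incident-reporting audit 158 days ago vs limit 120 → not met
2. background re-screening 177 days ago vs limit 120 → not met
3. guard registration renewal 497 days ago vs limit 540 → met
4. client-site audit 149 days ago vs limit 120 → not met
5. firearms qualification 85 days ago vs limit 90 → met
6. agency license certificate present → met
7. use-of-force policy review 26 days ago vs limit 30 → met
8. condition 'uses patrol vehicles' holds; certified firearms instructors 6 ≥ 3 → met
9. condition 'deploys armed guards' holds; training records present → met
10. condition 'provides executive protection' holds; use-of-force policy absent → not met
Not met: 4 of 10

4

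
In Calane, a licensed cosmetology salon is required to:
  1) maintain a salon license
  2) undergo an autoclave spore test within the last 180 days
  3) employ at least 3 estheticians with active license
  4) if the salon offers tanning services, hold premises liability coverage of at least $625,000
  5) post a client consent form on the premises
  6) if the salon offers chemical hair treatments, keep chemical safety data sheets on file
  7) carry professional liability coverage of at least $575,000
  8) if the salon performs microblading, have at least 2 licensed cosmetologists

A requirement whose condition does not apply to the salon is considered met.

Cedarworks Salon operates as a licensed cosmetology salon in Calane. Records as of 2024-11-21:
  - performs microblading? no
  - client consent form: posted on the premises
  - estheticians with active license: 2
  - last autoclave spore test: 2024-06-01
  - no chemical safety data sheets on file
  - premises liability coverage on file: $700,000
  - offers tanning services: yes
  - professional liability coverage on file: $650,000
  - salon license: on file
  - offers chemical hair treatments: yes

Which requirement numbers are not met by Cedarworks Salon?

1. salon license present → met
2. autoclave spore test 173 days ago vs limit 180 → met
3. estheticians with active license 2 < 3 → not met
4. condition 'offers tanning services' holds; premises liability coverage $700,000 ≥ $625,000 → met
5. client consent form present → met
6. condition 'offers chemical hair treatments' holds; chemical safety data sheets absent → not met
7. professional liability coverage $650,000 ≥ $575,000 → met
8. condition 'performs microblading' does not hold → requirement n/a → met
Not met: 3, 6

3, 6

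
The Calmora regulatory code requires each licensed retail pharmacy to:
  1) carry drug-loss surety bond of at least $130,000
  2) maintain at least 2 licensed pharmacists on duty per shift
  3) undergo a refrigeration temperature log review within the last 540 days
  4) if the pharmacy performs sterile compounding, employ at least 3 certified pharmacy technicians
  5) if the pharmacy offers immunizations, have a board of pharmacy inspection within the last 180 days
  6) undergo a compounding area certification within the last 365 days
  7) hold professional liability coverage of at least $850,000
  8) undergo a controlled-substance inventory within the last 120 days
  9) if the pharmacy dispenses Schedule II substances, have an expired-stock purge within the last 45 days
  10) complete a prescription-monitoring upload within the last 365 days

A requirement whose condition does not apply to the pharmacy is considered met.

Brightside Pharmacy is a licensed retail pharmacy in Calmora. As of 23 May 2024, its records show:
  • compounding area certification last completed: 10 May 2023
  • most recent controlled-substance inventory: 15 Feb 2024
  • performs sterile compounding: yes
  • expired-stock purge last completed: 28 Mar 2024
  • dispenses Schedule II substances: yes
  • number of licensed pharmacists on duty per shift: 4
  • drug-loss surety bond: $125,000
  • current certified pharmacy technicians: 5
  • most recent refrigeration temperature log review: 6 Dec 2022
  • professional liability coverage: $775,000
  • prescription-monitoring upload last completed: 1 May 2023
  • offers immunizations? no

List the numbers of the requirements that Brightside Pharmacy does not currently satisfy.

1. drug-loss surety bond $125,000 < $130,000 → not met
2. licensed pharmacists on duty per shift 4 ≥ 2 → met
3. refrigeration temperature log review 534 days ago vs limit 540 → met
4. condition 'performs sterile compounding' holds; certified pharmacy technicians 5 ≥ 3 → met
5. condition 'offers immunizations' does not hold → requirement n/a → met
6. compounding area certification 379 days ago vs limit 365 → not met
7. professional liability coverage $775,000 < $850,000 → not met
8. controlled-substance inventory 98 days ago vs limit 120 → met
9. condition 'dispenses Schedule II substances' holds; expired-stock purge 56 days ago vs limit 45 → not met
10. prescription-monitoring upload 388 days ago vs limit 365 → not met
Not met: 1, 6, 7, 9, 10

1, 6, 7, 9, 10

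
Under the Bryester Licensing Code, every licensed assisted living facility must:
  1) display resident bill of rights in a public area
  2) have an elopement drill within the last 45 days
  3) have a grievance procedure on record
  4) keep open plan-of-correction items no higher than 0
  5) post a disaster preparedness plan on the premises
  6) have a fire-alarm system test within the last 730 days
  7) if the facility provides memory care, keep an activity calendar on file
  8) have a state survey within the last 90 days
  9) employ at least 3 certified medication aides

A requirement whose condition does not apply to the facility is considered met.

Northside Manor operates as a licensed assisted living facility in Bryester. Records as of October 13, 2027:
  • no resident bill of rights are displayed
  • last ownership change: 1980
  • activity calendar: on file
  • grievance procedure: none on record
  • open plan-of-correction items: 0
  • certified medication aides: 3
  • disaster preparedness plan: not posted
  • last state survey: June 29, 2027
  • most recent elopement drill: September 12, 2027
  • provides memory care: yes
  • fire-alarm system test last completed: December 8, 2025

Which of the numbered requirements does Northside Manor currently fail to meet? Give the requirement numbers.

1. resident bill of rights absent → not met
2. elopement drill 31 days ago vs limit 45 → met
3. grievance procedure absent → not met
4. open plan-of-correction items 0 ≤ 0 → met
5. disaster preparedness plan absent → not met
6. fire-alarm system test 674 days ago vs limit 730 → met
7. condition 'provides memory care' holds; activity calendar present → met
8. state survey 106 days ago vs limit 90 → not met
9. certified medication aides 3 ≥ 3 → met
Not met: 1, 3, 5, 8

1, 3, 5, 8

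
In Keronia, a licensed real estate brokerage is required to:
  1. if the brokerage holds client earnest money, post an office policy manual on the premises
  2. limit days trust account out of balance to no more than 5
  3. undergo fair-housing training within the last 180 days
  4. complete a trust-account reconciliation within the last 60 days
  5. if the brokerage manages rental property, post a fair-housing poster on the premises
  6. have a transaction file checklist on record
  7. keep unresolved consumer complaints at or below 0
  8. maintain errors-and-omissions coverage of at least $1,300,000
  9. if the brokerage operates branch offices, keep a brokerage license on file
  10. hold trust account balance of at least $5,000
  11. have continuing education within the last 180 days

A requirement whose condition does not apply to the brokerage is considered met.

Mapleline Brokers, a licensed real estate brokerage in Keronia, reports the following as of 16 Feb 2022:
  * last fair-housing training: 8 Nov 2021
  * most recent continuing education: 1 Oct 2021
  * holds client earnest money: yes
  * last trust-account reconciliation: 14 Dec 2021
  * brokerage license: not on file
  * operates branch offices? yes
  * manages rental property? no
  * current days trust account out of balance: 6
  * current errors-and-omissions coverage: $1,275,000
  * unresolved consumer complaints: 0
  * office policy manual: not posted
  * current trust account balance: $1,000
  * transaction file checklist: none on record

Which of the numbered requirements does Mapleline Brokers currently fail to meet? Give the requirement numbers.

1, 2, 4, 6, 8, 9, 10

1. condition 'holds client earnest money' holds; office policy manual absent → not met
2. days trust account out of balance 6 > 5 → not met
3. fair-housing training 100 days ago vs limit 180 → met
4. trust-account reconciliation 64 days ago vs limit 60 → not met
5. condition 'manages rental property' does not hold → requirement n/a → met
6. transaction file checklist absent → not met
7. unresolved consumer complaints 0 ≤ 0 → met
8. errors-and-omissions coverage $1,275,000 < $1,300,000 → not met
9. condition 'operates branch offices' holds; brokerage license absent → not met
10. trust account balance $1,000 < $5,000 → not met
11. continuing education 138 days ago vs limit 180 → met
Not met: 1, 2, 4, 6, 8, 9, 10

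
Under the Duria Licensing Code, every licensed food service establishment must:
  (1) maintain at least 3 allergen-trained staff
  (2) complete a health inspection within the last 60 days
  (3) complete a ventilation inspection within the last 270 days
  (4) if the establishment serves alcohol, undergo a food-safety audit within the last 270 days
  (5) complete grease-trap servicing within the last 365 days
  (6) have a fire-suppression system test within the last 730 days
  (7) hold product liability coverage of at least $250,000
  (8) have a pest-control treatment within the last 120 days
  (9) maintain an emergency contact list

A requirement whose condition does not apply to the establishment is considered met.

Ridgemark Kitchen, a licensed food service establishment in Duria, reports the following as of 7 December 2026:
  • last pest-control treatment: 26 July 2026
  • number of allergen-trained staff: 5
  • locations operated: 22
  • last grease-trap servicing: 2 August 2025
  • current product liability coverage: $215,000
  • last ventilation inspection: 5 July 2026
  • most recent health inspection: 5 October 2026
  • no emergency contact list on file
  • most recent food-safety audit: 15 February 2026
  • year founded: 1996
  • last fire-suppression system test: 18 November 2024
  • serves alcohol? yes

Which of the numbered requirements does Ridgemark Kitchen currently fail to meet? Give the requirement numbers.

1. allergen-trained staff 5 ≥ 3 → met
2. health inspection 63 days ago vs limit 60 → not met
3. ventilation inspection 155 days ago vs limit 270 → met
4. condition 'serves alcohol' holds; food-safety audit 295 days ago vs limit 270 → not met
5. grease-trap servicing 492 days ago vs limit 365 → not met
6. fire-suppression system test 749 days ago vs limit 730 → not met
7. product liability coverage $215,000 < $250,000 → not met
8. pest-control treatment 134 days ago vs limit 120 → not met
9. emergency contact list absent → not met
Not met: 2, 4, 5, 6, 7, 8, 9

2, 4, 5, 6, 7, 8, 9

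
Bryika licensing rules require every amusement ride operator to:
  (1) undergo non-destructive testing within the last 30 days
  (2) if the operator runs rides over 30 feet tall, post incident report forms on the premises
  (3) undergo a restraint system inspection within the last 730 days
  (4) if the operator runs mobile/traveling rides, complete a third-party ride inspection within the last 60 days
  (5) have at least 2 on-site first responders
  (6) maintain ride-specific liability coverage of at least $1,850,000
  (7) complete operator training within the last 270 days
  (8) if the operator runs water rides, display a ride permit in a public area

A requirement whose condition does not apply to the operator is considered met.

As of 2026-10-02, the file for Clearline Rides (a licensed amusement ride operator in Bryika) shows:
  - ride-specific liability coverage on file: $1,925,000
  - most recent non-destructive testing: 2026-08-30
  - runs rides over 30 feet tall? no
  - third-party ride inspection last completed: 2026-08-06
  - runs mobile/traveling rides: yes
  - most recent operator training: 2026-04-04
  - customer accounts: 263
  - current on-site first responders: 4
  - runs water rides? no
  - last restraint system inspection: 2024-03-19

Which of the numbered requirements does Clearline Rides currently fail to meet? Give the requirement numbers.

1, 3

1. non-destructive testing 33 days ago vs limit 30 → not met
2. condition 'runs rides over 30 feet tall' does not hold → requirement n/a → met
3. restraint system inspection 927 days ago vs limit 730 → not met
4. condition 'runs mobile/traveling rides' holds; third-party ride inspection 57 days ago vs limit 60 → met
5. on-site first responders 4 ≥ 2 → met
6. ride-specific liability coverage $1,925,000 ≥ $1,850,000 → met
7. operator training 181 days ago vs limit 270 → met
8. condition 'runs water rides' does not hold → requirement n/a → met
Not met: 1, 3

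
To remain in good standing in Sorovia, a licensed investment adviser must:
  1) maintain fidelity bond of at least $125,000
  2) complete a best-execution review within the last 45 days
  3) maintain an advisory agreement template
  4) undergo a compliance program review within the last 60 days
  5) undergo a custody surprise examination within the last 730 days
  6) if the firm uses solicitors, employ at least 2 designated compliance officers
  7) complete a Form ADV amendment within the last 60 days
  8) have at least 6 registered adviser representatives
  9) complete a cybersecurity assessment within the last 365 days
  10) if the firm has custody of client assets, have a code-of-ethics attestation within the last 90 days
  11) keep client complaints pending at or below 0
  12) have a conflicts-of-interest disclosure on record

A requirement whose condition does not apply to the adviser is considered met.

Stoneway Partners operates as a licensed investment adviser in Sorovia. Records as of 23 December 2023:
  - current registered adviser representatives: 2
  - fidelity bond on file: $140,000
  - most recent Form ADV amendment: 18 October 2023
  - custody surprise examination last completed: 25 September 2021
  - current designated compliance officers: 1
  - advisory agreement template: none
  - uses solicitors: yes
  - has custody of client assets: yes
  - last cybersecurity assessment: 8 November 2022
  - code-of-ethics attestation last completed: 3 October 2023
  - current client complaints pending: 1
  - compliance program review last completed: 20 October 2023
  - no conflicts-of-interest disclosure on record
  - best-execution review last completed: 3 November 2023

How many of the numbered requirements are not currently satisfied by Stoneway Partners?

10

1. fidelity bond $140,000 ≥ $125,000 → met
2. best-execution review 50 days ago vs limit 45 → not met
3. advisory agreement template absent → not met
4. compliance program review 64 days ago vs limit 60 → not met
5. custody surprise examination 819 days ago vs limit 730 → not met
6. condition 'uses solicitors' holds; designated compliance officers 1 < 2 → not met
7. Form ADV amendment 66 days ago vs limit 60 → not met
8. registered adviser representatives 2 < 6 → not met
9. cybersecurity assessment 410 days ago vs limit 365 → not met
10. condition 'has custody of client assets' holds; code-of-ethics attestation 81 days ago vs limit 90 → met
11. client complaints pending 1 > 0 → not met
12. conflicts-of-interest disclosure absent → not met
Not met: 10 of 12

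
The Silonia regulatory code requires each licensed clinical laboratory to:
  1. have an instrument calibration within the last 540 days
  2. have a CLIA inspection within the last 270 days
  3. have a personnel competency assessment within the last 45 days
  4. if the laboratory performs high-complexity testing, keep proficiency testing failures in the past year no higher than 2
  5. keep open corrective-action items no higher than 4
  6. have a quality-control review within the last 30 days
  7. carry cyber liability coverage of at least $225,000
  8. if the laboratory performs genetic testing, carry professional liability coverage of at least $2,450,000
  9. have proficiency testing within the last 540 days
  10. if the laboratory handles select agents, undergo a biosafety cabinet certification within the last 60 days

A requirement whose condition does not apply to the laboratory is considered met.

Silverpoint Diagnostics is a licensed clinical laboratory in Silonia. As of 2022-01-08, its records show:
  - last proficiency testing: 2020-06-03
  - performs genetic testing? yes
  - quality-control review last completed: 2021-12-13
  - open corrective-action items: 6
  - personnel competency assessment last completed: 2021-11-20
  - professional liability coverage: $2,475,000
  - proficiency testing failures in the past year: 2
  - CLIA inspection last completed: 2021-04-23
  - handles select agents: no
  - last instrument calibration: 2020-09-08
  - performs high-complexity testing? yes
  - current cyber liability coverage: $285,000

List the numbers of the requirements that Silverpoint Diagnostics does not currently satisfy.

1. instrument calibration 487 days ago vs limit 540 → met
2. CLIA inspection 260 days ago vs limit 270 → met
3. personnel competency assessment 49 days ago vs limit 45 → not met
4. condition 'performs high-complexity testing' holds; proficiency testing failures in the past year 2 ≤ 2 → met
5. open corrective-action items 6 > 4 → not met
6. quality-control review 26 days ago vs limit 30 → met
7. cyber liability coverage $285,000 ≥ $225,000 → met
8. condition 'performs genetic testing' holds; professional liability coverage $2,475,000 ≥ $2,450,000 → met
9. proficiency testing 584 days ago vs limit 540 → not met
10. condition 'handles select agents' does not hold → requirement n/a → met
Not met: 3, 5, 9

3, 5, 9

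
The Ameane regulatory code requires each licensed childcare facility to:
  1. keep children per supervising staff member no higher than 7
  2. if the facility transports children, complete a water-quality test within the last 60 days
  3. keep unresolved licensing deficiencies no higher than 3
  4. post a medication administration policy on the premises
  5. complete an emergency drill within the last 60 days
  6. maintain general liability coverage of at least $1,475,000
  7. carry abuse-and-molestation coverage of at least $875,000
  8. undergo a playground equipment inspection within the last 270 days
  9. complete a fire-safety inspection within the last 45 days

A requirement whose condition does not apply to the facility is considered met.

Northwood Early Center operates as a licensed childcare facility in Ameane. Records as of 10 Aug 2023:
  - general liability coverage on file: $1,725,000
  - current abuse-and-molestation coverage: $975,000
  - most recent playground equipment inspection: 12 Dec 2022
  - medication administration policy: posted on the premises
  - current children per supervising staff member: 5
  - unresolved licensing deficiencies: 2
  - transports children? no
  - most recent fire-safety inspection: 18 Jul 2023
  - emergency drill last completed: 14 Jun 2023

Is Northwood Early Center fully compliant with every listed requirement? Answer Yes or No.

Yes

1. children per supervising staff member 5 ≤ 7 → met
2. condition 'transports children' does not hold → requirement n/a → met
3. unresolved licensing deficiencies 2 ≤ 3 → met
4. medication administration policy present → met
5. emergency drill 57 days ago vs limit 60 → met
6. general liability coverage $1,725,000 ≥ $1,475,000 → met
7. abuse-and-molestation coverage $975,000 ≥ $875,000 → met
8. playground equipment inspection 241 days ago vs limit 270 → met
9. fire-safety inspection 23 days ago vs limit 45 → met
All met.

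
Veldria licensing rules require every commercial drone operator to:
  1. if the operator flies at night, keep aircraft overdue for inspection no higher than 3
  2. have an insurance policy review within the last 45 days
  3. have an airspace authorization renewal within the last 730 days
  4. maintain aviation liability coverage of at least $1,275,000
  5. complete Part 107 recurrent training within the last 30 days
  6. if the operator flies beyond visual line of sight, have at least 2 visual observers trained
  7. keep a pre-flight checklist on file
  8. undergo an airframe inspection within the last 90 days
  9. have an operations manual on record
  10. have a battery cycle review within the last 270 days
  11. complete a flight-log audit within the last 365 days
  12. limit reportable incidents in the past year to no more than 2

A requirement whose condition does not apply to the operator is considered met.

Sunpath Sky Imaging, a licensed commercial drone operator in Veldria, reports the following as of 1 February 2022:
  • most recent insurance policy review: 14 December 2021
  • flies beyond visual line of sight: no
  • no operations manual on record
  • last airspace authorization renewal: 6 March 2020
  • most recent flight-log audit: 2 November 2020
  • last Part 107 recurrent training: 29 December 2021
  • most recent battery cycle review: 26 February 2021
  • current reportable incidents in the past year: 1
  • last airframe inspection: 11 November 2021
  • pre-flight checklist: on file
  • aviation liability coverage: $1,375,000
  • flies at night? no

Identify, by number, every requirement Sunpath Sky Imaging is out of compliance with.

1. condition 'flies at night' does not hold → requirement n/a → met
2. insurance policy review 49 days ago vs limit 45 → not met
3. airspace authorization renewal 697 days ago vs limit 730 → met
4. aviation liability coverage $1,375,000 ≥ $1,275,000 → met
5. Part 107 recurrent training 34 days ago vs limit 30 → not met
6. condition 'flies beyond visual line of sight' does not hold → requirement n/a → met
7. pre-flight checklist present → met
8. airframe inspection 82 days ago vs limit 90 → met
9. operations manual absent → not met
10. battery cycle review 340 days ago vs limit 270 → not met
11. flight-log audit 456 days ago vs limit 365 → not met
12. reportable incidents in the past year 1 ≤ 2 → met
Not met: 2, 5, 9, 10, 11

2, 5, 9, 10, 11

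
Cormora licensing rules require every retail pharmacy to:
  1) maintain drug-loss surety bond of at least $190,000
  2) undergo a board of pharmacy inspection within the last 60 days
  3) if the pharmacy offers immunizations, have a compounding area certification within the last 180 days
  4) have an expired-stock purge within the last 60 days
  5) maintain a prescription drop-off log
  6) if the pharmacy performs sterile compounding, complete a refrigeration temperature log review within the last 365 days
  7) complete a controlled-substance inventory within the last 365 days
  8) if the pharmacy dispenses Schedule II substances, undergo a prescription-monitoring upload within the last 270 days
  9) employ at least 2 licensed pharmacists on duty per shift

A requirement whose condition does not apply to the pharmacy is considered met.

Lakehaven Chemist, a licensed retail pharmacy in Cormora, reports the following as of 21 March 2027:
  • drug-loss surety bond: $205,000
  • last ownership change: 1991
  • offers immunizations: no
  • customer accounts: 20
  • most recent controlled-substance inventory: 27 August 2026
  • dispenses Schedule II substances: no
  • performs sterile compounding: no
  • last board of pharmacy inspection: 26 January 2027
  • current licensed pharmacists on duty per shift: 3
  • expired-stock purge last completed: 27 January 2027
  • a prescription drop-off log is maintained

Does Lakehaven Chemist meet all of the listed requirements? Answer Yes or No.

Yes

1. drug-loss surety bond $205,000 ≥ $190,000 → met
2. board of pharmacy inspection 54 days ago vs limit 60 → met
3. condition 'offers immunizations' does not hold → requirement n/a → met
4. expired-stock purge 53 days ago vs limit 60 → met
5. prescription drop-off log present → met
6. condition 'performs sterile compounding' does not hold → requirement n/a → met
7. controlled-substance inventory 206 days ago vs limit 365 → met
8. condition 'dispenses Schedule II substances' does not hold → requirement n/a → met
9. licensed pharmacists on duty per shift 3 ≥ 2 → met
All met.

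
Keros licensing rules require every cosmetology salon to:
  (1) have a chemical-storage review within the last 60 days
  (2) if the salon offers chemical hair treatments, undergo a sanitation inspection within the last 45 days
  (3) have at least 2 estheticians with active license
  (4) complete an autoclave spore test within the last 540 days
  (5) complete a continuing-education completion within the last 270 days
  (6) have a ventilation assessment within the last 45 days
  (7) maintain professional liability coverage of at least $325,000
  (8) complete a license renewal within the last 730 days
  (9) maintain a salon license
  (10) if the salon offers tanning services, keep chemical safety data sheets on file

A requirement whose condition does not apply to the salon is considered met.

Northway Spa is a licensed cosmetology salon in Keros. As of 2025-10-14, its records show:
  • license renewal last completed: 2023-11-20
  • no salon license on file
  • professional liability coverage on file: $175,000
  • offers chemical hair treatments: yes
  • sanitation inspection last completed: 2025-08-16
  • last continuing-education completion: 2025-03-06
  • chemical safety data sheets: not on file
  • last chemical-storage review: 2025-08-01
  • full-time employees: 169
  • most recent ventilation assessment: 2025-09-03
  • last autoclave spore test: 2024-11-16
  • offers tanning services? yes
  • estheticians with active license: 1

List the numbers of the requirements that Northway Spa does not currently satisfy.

1, 2, 3, 7, 9, 10

1. chemical-storage review 74 days ago vs limit 60 → not met
2. condition 'offers chemical hair treatments' holds; sanitation inspection 59 days ago vs limit 45 → not met
3. estheticians with active license 1 < 2 → not met
4. autoclave spore test 332 days ago vs limit 540 → met
5. continuing-education completion 222 days ago vs limit 270 → met
6. ventilation assessment 41 days ago vs limit 45 → met
7. professional liability coverage $175,000 < $325,000 → not met
8. license renewal 694 days ago vs limit 730 → met
9. salon license absent → not met
10. condition 'offers tanning services' holds; chemical safety data sheets absent → not met
Not met: 1, 2, 3, 7, 9, 10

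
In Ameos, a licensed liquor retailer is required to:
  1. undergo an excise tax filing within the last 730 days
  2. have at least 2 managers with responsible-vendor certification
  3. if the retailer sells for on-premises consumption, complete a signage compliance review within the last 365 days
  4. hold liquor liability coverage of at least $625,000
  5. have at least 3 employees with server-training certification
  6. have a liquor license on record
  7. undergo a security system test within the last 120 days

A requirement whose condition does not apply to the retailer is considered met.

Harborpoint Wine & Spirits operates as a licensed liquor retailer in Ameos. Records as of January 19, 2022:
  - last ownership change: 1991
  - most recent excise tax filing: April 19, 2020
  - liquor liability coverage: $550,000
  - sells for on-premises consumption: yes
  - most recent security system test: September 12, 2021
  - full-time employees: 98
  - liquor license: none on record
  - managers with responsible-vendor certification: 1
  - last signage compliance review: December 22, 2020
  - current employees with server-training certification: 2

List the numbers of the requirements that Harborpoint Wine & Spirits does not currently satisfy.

1. excise tax filing 640 days ago vs limit 730 → met
2. managers with responsible-vendor certification 1 < 2 → not met
3. condition 'sells for on-premises consumption' holds; signage compliance review 393 days ago vs limit 365 → not met
4. liquor liability coverage $550,000 < $625,000 → not met
5. employees with server-training certification 2 < 3 → not met
6. liquor license absent → not met
7. security system test 129 days ago vs limit 120 → not met
Not met: 2, 3, 4, 5, 6, 7

2, 3, 4, 5, 6, 7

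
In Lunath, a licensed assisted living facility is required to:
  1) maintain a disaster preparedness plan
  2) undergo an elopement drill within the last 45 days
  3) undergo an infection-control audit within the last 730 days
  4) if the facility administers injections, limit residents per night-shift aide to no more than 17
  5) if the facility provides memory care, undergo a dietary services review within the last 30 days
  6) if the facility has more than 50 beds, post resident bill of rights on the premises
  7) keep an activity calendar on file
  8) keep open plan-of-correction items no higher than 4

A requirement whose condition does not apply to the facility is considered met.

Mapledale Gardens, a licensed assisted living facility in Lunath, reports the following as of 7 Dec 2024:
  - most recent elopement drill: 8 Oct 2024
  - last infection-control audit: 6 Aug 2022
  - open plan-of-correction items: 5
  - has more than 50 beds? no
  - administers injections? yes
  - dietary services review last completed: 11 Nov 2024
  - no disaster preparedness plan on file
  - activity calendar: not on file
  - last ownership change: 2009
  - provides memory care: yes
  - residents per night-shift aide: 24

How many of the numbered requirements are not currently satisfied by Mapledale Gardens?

6

1. disaster preparedness plan absent → not met
2. elopement drill 60 days ago vs limit 45 → not met
3. infection-control audit 854 days ago vs limit 730 → not met
4. condition 'administers injections' holds; residents per night-shift aide 24 > 17 → not met
5. condition 'provides memory care' holds; dietary services review 26 days ago vs limit 30 → met
6. condition 'has more than 50 beds' does not hold → requirement n/a → met
7. activity calendar absent → not met
8. open plan-of-correction items 5 > 4 → not met
Not met: 6 of 8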